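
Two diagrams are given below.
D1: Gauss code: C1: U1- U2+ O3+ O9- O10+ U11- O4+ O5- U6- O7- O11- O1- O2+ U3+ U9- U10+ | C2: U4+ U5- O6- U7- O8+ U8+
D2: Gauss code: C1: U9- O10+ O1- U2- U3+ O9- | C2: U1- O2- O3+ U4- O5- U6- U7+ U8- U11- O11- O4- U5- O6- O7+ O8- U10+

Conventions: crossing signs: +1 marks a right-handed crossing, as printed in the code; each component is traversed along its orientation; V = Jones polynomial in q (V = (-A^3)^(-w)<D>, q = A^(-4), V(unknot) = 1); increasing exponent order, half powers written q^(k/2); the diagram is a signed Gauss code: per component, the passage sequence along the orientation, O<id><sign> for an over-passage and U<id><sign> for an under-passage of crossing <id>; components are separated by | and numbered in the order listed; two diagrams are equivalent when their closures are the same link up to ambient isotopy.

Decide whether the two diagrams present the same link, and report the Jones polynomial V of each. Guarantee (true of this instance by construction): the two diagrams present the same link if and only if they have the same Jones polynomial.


equivalent: no
D1 (bracket A^-1 + A^7; 11 crossings at w = -1): V = -q^(-5/2) - q^(-1/2)
D2 (bracket A^-13 + A^-9 + A^-5 - A^3; 11 crossings at w = -5): V = q^(-9/2) - q^(-5/2) - q^(-3/2) - q^(-1/2)
key observation: 2 classes among 2 diagrams; unequal V(q) rules out equality


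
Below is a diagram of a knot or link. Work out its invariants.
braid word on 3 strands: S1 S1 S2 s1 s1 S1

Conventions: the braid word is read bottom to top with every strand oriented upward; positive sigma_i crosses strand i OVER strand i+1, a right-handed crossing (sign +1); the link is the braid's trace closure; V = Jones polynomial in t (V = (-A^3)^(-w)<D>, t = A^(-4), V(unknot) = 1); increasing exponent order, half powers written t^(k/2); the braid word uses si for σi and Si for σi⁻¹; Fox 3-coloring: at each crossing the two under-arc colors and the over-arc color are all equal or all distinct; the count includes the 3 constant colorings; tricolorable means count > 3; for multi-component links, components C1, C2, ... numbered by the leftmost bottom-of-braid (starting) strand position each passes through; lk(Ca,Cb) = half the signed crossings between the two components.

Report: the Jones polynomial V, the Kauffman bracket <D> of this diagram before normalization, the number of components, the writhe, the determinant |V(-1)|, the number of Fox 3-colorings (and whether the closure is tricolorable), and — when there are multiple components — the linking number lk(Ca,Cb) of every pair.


Jones polynomial: V(t) = 1
<D> = A^-6; writhe -2
components 1, writhe -2 (6 crossings)
3-colorings: 3 of 3^6, det 1 — not tricolorable
note: free reduction leaves σ1⁻¹ σ1⁻¹ σ2⁻¹ σ1 of the original 6 letters


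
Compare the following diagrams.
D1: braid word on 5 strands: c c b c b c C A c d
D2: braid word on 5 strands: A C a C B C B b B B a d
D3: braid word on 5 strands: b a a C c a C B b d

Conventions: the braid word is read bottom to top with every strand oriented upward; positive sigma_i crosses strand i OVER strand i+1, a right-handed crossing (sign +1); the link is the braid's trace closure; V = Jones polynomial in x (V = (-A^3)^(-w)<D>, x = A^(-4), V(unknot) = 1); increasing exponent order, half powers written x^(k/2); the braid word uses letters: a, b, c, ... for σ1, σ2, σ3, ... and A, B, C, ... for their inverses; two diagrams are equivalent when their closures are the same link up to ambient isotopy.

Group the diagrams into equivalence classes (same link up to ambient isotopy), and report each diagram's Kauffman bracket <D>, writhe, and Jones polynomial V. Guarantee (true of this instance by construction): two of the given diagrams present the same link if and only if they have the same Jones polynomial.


grouping into links: {D1} | {D2} | {D3}
V(D1) = x^2 + x^4 - x^5 + x^6 - x^7  (w +6, c 10, <D> = -A^-10 + A^-6 - A^-2 + A^2 + A^10)
V(D2) = -x^-7 + x^-6 - x^-5 + x^-4 + x^-2  (w -4, c 12, <D> = A^-4 + A^4 - A^8 + A^12 - A^16)
V(D3) = x + x^3 - x^4  (w +4, c 10, <D> = -A^-4 + 1 + A^8)
key observation: 3 classes among 3 diagrams; unequal V(x) rules out equality


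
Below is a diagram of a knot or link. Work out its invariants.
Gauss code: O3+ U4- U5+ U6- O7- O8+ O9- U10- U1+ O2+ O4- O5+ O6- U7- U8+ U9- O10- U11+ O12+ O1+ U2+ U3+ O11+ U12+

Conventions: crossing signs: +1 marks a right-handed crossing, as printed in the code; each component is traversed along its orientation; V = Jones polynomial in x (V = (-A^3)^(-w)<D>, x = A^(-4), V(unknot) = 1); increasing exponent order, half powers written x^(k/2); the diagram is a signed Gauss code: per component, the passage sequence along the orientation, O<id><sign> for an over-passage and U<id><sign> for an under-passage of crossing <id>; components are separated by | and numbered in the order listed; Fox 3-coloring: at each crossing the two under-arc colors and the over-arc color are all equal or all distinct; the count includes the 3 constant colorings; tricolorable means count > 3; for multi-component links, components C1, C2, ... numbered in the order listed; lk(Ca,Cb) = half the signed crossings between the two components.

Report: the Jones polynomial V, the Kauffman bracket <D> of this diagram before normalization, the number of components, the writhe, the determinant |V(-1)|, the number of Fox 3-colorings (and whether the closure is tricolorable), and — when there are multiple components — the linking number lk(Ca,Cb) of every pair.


V = -x^-1 + 2 - x + 2x^2 - x^3 + x^4 - x^5
<D> = -A^-14 + A^-10 - A^-6 + 2A^-2 - A^2 + 2A^6 - A^10 (w = +2)
1 component over 12 crossings, w = +2
9 Fox colorings among 3^12, |V(-1)| = 9: tricolorable
why: det 9 = |V(-1)|; divisible by 3, so tricolorable


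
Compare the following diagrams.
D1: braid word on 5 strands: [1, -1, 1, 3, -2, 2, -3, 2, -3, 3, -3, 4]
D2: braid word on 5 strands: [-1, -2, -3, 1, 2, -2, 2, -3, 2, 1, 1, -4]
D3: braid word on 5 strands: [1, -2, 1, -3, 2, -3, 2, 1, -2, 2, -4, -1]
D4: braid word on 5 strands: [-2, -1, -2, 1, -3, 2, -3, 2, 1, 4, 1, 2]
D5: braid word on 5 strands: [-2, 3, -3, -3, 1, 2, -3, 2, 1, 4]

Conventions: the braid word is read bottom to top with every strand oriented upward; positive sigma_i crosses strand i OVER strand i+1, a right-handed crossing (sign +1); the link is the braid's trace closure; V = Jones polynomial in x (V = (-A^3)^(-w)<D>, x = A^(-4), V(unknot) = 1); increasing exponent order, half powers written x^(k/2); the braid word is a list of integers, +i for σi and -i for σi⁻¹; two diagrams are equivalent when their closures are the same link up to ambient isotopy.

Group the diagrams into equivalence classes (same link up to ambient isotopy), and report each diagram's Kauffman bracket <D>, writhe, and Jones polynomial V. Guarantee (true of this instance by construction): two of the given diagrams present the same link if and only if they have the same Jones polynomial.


grouping into links: {D1} | {D2, D3, D4, D5}
V(D1) = 1  (w +2, c 12, <D> = A^6)
V(D2) = x^-2 - x^-1 + 2 - 2x + x^2 - x^3 + x^4  [12 crossings, <D> = A^-16 - A^-12 + A^-8 - 2A^-4 + 2 - A^4 + A^8, w = 0]
V(D3) = x^-2 - x^-1 + 2 - 2x + x^2 - x^3 + x^4  (w 0, c 12, <D> = A^-16 - A^-12 + A^-8 - 2A^-4 + 2 - A^4 + A^8)
D4 (bracket A^-10 - A^-6 + A^-2 - 2A^2 + 2A^6 - A^10 + A^14; 12 crossings at w = +2): V = x^-2 - x^-1 + 2 - 2x + x^2 - x^3 + x^4
V(D5) = x^-2 - x^-1 + 2 - 2x + x^2 - x^3 + x^4  [10 crossings, <D> = A^-10 - A^-6 + A^-2 - 2A^2 + 2A^6 - A^10 + A^14, w = +2]
key observation: 2 values of V(x) split the 5 diagrams


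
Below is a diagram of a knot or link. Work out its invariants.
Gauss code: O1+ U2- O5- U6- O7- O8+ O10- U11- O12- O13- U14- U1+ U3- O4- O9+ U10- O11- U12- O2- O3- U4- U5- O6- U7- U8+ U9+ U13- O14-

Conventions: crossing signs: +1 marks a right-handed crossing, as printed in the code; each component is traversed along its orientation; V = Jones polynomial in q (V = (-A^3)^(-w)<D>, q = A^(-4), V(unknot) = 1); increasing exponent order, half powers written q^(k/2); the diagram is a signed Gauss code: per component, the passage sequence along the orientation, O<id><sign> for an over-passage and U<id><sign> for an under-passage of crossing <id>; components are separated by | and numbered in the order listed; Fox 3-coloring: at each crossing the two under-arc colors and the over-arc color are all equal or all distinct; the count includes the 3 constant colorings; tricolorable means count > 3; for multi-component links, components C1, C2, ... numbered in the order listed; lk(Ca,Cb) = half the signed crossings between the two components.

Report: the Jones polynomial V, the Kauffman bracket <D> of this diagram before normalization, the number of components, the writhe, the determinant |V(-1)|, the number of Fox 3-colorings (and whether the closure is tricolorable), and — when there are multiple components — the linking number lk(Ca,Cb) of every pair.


V(q) = q^-11 - 2q^-10 + 2q^-9 - 3q^-8 + 2q^-7 - 2q^-6 + 2q^-5 + q^-3
bracket: A^-12 + 2A^-4 - 2 + 2A^4 - 3A^8 + 2A^12 - 2A^16 + A^20, w = -8
1 component, writhe -8, over 14 crossings
det 15, colorings 9 of 3^14 — tricolorable
observation: V spans 8 powers of q: at least 8 crossings in any diagram


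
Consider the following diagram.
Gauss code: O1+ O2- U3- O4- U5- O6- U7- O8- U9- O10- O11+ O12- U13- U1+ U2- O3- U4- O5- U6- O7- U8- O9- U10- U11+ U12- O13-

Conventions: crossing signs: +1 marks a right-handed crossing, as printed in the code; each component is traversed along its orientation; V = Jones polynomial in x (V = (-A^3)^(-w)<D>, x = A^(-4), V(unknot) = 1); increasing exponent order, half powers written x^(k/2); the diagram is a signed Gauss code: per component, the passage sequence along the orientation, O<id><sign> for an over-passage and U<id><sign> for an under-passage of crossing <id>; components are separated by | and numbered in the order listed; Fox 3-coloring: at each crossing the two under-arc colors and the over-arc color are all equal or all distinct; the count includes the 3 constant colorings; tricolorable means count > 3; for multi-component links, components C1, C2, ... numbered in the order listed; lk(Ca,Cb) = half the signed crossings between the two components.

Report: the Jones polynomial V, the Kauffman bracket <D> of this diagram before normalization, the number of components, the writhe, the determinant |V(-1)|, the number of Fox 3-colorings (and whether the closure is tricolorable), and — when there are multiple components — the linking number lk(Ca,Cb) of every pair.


Jones polynomial: V(x) = -x^-13 + x^-12 - x^-11 + x^-10 - x^-9 + x^-8 - x^-7 + x^-6 + x^-4
<D> = -A^-11 - A^-3 + A - A^5 + A^9 - A^13 + A^17 - A^21 + A^25; writhe -9
components 1, writhe -9 (13 crossings)
3-colorings: 9 of 3^13, det 9 — tricolorable
note: V spans 9 powers of x: at least 9 crossings in any diagram


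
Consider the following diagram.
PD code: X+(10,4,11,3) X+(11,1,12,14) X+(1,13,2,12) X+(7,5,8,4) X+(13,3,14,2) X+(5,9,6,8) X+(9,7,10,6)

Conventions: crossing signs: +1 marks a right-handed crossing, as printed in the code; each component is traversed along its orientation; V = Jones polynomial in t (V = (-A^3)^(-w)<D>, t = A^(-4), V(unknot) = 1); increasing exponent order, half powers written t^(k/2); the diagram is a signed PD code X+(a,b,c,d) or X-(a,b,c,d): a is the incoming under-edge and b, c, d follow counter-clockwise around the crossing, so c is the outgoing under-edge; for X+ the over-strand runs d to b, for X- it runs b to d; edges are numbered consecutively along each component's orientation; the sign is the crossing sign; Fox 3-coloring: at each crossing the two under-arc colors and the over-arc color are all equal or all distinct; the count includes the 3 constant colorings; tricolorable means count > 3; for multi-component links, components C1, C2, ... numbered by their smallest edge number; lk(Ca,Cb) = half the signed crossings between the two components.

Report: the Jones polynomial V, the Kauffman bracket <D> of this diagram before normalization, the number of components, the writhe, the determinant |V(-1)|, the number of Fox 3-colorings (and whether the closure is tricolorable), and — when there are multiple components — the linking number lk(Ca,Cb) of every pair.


Jones polynomial: V(t) = t^2 + 2t^4 - 2t^5 + t^6 - 2t^7 + t^8
<D> = -A^-11 + 2A^-7 - A^-3 + 2A - 2A^5 - A^13; writhe +7
components 1, writhe +7 (7 crossings)
3-colorings: 27 of 3^7, det 9 — tricolorable
note: V spans 6 powers of t: at least 6 crossings in any diagram


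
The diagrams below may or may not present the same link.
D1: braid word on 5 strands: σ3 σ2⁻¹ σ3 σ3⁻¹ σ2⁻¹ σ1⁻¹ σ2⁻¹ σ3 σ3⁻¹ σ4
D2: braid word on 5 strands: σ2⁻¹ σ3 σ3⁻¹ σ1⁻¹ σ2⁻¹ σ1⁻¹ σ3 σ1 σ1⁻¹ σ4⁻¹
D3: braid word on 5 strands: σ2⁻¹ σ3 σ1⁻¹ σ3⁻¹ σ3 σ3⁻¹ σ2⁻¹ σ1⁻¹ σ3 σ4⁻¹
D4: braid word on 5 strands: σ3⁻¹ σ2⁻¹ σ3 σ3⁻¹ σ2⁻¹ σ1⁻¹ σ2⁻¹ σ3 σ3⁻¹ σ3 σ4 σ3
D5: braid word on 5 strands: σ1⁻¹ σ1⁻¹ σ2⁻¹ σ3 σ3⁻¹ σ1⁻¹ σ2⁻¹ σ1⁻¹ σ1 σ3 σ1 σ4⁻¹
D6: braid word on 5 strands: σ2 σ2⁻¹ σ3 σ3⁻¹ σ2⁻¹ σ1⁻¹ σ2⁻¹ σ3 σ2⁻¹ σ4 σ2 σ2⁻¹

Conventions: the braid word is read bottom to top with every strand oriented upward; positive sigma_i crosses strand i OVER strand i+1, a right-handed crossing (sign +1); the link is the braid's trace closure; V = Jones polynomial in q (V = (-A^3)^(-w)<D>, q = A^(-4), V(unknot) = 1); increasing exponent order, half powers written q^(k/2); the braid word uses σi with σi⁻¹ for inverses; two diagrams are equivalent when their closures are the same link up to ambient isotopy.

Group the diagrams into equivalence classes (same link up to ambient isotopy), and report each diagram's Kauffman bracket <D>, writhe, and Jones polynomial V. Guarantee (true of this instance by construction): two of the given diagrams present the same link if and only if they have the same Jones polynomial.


equivalence classes: {D1, D2, D3, D4, D5, D6}
D1 (bracket A^-2 + A^6 - A^10; 10 crossings at w = -2): V = -q^-4 + q^-3 + q^-1
D2 (bracket A^-8 + 1 - A^4; 10 crossings at w = -4): V = -q^-4 + q^-3 + q^-1
D3 (bracket A^-8 + 1 - A^4; 10 crossings at w = -4): V = -q^-4 + q^-3 + q^-1
V(D4) = -q^-4 + q^-3 + q^-1  (w -2, c 12, <D> = A^-2 + A^6 - A^10)
D5 (bracket A^-8 + 1 - A^4; 12 crossings at w = -4): V = -q^-4 + q^-3 + q^-1
V(D6) = -q^-4 + q^-3 + q^-1  (w -2, c 12, <D> = A^-2 + A^6 - A^10)
observation: all 6 diagrams share one V(q), hence one class


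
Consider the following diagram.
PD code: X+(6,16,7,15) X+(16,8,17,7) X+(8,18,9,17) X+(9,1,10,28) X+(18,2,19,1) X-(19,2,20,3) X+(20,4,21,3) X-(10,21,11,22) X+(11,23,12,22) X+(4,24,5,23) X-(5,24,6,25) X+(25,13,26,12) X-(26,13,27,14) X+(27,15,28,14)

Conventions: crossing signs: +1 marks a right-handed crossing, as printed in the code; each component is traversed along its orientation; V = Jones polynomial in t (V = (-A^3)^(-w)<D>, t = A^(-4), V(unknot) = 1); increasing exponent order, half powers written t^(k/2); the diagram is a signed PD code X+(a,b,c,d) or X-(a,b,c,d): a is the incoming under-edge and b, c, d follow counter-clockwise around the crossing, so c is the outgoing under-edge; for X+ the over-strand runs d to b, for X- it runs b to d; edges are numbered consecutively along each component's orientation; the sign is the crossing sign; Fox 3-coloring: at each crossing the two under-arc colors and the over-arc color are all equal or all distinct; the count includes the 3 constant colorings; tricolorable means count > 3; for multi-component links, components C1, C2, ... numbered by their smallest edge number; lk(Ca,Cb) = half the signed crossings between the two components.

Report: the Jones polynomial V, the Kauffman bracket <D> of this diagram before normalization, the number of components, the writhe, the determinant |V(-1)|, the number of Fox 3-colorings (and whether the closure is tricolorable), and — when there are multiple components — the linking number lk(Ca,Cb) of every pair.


Jones polynomial: V(t) = t^2 + t^4 - t^5 + t^6 - t^7
<D> = -A^-10 + A^-6 - A^-2 + A^2 + A^10; writhe +6
components 1, writhe +6 (14 crossings)
3-colorings: 3 of 3^14, det 5 — not tricolorable
note: det 5 = |V(-1)|; not divisible by 3, so not tricolorable


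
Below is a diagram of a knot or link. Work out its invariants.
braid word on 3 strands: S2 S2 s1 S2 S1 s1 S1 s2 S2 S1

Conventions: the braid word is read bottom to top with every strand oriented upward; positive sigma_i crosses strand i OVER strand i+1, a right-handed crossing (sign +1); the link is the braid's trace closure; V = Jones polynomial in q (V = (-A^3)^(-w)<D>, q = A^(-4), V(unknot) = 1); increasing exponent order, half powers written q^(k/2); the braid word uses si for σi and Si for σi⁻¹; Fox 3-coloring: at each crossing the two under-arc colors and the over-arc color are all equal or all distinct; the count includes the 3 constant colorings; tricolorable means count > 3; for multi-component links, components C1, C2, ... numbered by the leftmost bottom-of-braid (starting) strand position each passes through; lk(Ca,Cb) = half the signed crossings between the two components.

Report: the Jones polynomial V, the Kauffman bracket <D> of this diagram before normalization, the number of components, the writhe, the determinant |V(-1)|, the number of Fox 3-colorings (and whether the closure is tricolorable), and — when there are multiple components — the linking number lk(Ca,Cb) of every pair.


V(q) = -q^-6 + q^-5 - q^-4 + 2q^-3 - q^-2 + q^-1
bracket: A^-8 - A^-4 + 2 - A^4 + A^8 - A^12, w = -4
1 component, writhe -4, over 10 crossings
det 7, colorings 3 of 3^10 — not tricolorable
observation: V spans 5 powers of q: at least 5 crossings in any diagram


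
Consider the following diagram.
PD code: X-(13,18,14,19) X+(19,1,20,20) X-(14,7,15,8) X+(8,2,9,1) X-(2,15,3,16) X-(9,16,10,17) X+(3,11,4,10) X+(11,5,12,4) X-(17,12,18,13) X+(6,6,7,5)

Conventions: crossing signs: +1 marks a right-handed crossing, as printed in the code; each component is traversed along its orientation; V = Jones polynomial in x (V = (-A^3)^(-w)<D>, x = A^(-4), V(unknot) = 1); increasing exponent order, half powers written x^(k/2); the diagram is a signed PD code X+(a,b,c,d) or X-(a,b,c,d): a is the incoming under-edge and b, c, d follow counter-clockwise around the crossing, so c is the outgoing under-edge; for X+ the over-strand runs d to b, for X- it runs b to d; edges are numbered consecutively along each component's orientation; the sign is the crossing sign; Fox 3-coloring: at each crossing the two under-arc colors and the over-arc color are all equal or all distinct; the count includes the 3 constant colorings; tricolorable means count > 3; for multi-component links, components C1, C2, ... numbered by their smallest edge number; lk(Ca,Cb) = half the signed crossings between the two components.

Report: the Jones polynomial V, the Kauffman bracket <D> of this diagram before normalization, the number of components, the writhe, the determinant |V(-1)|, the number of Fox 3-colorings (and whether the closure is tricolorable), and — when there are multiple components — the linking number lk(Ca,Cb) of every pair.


V = -x^-5 + x^-4 - x^-3 + 2x^-2 - x^-1 + 2 - x
<D> = -A^-4 + 2 - A^4 + 2A^8 - A^12 + A^16 - A^20 (w = 0)
1 component over 10 crossings, w = 0
9 Fox colorings among 3^10, |V(-1)| = 9: tricolorable
why: w = 0 (over 10 crossings) is diagram-only; (-A^3)^(0) removes it from V


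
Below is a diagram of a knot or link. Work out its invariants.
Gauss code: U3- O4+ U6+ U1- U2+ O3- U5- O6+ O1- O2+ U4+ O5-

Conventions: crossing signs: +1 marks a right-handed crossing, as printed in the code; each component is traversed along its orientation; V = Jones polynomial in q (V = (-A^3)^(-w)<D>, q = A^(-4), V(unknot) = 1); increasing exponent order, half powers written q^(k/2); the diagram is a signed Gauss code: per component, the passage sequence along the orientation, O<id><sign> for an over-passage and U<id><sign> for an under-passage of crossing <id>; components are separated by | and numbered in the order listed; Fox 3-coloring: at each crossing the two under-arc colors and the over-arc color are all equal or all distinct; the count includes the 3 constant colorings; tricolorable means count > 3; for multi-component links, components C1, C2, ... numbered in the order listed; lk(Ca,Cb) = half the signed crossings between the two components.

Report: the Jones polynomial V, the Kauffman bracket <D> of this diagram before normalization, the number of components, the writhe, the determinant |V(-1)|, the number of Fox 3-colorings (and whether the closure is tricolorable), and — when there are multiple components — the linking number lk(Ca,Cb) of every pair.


V = q^-2 - q^-1 + 1 - q + q^2
<D> = A^-8 - A^-4 + 1 - A^4 + A^8 (w = 0)
1 component over 6 crossings, w = 0
3 Fox colorings among 3^6, |V(-1)| = 5: not tricolorable
why: palindromic: swapping q for 1/q fixes V


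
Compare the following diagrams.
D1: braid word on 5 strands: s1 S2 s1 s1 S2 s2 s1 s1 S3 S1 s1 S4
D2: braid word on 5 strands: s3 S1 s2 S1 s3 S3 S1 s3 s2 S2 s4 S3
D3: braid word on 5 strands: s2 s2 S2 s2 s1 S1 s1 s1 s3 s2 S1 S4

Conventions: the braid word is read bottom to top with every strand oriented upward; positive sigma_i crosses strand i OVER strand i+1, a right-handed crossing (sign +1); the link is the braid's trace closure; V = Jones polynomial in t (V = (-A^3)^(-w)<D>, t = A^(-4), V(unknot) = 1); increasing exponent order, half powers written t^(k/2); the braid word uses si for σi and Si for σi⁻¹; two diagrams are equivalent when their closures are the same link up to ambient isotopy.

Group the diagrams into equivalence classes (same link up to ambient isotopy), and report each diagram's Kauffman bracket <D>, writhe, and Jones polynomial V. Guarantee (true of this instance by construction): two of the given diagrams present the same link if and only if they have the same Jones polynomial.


grouping into links: {D1} | {D2} | {D3}
V(D1) = t^2 + t^4 - t^5 + t^6 - t^7  (w +2, c 12, <D> = -A^-22 + A^-18 - A^-14 + A^-10 + A^-2)
D2 (bracket A^4 + A^12 - A^16; 12 crossings at w = 0): V = -t^-4 + t^-3 + t^-1
D3 (bracket -A^-12 + A^-8 - A^-4 + 2 - A^4 + A^8; 12 crossings at w = +4): V = t - t^2 + 2t^3 - t^4 + t^5 - t^6
why: comparing 3 Jones polynomials yields 3 groups


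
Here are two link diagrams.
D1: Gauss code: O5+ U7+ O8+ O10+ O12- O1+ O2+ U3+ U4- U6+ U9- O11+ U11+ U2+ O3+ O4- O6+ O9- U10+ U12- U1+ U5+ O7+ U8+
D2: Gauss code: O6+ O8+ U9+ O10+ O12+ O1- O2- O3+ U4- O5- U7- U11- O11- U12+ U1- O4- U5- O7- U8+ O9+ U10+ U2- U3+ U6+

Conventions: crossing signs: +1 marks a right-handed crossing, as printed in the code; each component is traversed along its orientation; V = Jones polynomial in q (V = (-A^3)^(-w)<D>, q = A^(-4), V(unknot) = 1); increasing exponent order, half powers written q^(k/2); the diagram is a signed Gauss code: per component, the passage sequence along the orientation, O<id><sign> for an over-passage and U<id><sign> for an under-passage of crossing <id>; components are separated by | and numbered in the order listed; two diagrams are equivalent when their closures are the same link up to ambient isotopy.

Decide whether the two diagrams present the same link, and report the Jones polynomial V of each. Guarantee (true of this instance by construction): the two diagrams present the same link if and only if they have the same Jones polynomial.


equivalent: no
D1 (bracket -A^2 + A^6 + A^14; 12 crossings at w = +6): V = q + q^3 - q^4
D2 (bracket -A^-12 + A^-8 - A^-4 + 3 - A^4 + A^8 - A^12; 12 crossings at w = 0): V = -q^-3 + q^-2 - q^-1 + 3 - q + q^2 - q^3
key observation: 2 values of V(q) split the 2 diagrams


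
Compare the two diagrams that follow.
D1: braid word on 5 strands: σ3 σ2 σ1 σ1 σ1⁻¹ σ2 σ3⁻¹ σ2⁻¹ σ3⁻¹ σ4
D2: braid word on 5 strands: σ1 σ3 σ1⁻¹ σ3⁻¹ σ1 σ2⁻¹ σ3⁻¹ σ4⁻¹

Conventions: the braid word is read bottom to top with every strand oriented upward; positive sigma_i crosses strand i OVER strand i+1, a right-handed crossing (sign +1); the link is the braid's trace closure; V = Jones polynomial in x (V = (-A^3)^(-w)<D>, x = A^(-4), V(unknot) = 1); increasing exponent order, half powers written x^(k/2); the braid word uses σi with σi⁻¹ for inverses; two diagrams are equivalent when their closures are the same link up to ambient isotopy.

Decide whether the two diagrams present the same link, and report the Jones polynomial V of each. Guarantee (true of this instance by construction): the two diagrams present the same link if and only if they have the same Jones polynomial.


same link: yes
V(D1) = 1  [10 crossings, <D> = A^6, w = +2]
D2 (bracket A^-6; 8 crossings at w = -2): V = 1
note: one V(x) for all 2 diagrams — one class (guaranteed)


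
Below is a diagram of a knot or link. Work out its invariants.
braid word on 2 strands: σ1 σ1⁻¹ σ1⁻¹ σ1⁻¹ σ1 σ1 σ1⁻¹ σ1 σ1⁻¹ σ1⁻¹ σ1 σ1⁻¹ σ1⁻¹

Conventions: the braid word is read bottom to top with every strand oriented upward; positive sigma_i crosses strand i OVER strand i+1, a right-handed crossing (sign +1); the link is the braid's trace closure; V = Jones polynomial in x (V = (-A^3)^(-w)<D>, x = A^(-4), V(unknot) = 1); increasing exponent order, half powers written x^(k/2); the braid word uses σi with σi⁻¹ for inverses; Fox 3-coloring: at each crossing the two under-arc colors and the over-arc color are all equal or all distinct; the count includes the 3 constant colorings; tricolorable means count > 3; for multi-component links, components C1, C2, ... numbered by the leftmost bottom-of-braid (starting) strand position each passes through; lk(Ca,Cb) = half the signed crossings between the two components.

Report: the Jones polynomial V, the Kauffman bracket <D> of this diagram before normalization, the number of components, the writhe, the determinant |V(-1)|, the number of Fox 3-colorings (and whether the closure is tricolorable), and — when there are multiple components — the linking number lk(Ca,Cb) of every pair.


V(x) = -x^-4 + x^-3 + x^-1
bracket: -A^-5 - A^3 + A^7, w = -3
1 component, writhe -3, over 13 crossings
det 3, colorings 9 of 3^13 — tricolorable
observation: w = -3 shifts under R1 moves; the (-A^3)^(3) factor cancels that in V


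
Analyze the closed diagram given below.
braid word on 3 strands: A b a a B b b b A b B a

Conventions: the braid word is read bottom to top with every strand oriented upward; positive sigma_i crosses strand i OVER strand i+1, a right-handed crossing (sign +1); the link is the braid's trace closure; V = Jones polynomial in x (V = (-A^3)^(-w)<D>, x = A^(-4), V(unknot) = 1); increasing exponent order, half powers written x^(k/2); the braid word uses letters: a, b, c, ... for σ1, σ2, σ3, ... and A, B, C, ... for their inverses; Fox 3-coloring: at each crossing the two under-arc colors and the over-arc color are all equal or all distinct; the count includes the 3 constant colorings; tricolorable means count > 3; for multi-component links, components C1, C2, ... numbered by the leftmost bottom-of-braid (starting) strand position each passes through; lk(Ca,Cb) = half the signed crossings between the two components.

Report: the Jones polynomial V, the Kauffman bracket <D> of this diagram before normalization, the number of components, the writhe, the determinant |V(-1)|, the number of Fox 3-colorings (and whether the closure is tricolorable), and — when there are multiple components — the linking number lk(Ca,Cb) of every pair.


V(x) = x - x^2 + 2x^3 - x^4 + x^5 - x^6
bracket: -A^-12 + A^-8 - A^-4 + 2 - A^4 + A^8, w = +4
1 component, writhe +4, over 12 crossings
det 7, colorings 3 of 3^12 — not tricolorable
observation: V spans 5 powers of x: at least 5 crossings in any diagram


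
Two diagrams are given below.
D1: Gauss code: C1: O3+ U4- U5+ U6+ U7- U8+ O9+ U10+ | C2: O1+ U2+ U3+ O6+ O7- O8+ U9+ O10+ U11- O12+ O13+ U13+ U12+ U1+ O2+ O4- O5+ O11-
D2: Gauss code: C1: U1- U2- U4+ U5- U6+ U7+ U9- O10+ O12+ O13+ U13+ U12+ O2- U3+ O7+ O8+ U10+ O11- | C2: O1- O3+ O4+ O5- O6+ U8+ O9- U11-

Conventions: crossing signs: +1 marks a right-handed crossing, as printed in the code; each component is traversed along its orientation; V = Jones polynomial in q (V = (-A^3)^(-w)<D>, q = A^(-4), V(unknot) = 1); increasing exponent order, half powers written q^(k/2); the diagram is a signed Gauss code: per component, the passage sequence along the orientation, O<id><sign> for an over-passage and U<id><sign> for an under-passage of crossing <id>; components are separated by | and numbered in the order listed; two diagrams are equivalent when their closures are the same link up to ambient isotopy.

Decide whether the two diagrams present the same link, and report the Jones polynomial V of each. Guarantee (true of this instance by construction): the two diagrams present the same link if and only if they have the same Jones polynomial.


same link: no
V(D1) = -q^(3/2) - q^(7/2) + q^(9/2) - q^(11/2)  [13 crossings, <D> = A^-1 - A^3 + A^7 + A^15, w = +7]
V(D2) = -q^(-3/2) + q^(-1/2) - 2q^(1/2) + q^(3/2) - 2q^(5/2) + q^(7/2)  [13 crossings, <D> = -A^-5 + 2A^-1 - A^3 + 2A^7 - A^11 + A^15, w = +3]
insight: 2 classes among 2 diagrams; unequal V(q) rules out equality


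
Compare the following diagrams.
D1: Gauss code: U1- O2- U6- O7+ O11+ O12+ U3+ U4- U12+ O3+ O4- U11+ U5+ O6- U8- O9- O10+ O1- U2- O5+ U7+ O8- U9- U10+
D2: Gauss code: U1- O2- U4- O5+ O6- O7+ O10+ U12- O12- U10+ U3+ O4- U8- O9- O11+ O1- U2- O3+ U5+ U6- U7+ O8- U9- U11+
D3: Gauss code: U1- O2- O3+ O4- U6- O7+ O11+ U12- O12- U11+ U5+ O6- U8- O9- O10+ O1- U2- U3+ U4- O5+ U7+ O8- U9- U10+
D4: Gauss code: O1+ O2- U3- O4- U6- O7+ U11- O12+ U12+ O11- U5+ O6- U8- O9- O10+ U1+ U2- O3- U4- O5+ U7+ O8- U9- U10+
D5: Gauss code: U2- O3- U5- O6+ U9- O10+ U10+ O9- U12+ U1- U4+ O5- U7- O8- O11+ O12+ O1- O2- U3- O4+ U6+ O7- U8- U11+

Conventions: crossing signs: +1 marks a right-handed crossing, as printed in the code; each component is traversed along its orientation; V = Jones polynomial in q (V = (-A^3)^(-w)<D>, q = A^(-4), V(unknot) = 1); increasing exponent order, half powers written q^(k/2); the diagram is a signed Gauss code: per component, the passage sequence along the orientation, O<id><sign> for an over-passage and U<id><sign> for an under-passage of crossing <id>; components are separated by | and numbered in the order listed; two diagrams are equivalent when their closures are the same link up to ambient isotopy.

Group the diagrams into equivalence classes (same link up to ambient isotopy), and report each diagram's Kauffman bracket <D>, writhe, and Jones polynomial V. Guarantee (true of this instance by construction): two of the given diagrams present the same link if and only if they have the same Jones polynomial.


grouping into links: {D1, D2, D3, D4, D5}
V(D1) = q^-5 - 2q^-4 + 2q^-3 - 2q^-2 + 2q^-1 - 1 + q  (w 0, c 12, <D> = A^-4 - 1 + 2A^4 - 2A^8 + 2A^12 - 2A^16 + A^20)
V(D2) = q^-5 - 2q^-4 + 2q^-3 - 2q^-2 + 2q^-1 - 1 + q  [12 crossings, <D> = A^-10 - A^-6 + 2A^-2 - 2A^2 + 2A^6 - 2A^10 + A^14, w = -2]
D3 (bracket A^-10 - A^-6 + 2A^-2 - 2A^2 + 2A^6 - 2A^10 + A^14; 12 crossings at w = -2): V = q^-5 - 2q^-4 + 2q^-3 - 2q^-2 + 2q^-1 - 1 + q
D4 (bracket A^-10 - A^-6 + 2A^-2 - 2A^2 + 2A^6 - 2A^10 + A^14; 12 crossings at w = -2): V = q^-5 - 2q^-4 + 2q^-3 - 2q^-2 + 2q^-1 - 1 + q
V(D5) = q^-5 - 2q^-4 + 2q^-3 - 2q^-2 + 2q^-1 - 1 + q  [12 crossings, <D> = A^-10 - A^-6 + 2A^-2 - 2A^2 + 2A^6 - 2A^10 + A^14, w = -2]
key observation: one V(q) for all 5 diagrams — one class (guaranteed)


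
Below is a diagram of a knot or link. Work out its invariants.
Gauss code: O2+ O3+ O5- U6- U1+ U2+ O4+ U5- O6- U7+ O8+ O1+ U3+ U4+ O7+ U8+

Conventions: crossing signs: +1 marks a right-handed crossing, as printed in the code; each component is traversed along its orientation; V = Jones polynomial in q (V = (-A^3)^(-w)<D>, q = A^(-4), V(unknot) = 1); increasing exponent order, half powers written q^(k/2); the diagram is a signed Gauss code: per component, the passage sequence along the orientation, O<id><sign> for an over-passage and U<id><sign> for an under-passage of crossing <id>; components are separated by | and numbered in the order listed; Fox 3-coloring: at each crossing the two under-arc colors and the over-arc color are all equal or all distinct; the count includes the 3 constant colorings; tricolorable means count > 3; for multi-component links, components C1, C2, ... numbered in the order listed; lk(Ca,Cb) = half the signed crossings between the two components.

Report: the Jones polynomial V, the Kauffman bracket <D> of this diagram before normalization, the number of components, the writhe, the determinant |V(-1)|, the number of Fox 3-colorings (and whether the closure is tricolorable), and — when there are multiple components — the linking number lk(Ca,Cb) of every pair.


V(q) = q - q^2 + 2q^3 - q^4 + q^5 - q^6
bracket: -A^-12 + A^-8 - A^-4 + 2 - A^4 + A^8, w = +4
1 component, writhe +4, over 8 crossings
det 7, colorings 3 of 3^8 — not tricolorable
observation: V spans 5 powers of q: at least 5 crossings in any diagram


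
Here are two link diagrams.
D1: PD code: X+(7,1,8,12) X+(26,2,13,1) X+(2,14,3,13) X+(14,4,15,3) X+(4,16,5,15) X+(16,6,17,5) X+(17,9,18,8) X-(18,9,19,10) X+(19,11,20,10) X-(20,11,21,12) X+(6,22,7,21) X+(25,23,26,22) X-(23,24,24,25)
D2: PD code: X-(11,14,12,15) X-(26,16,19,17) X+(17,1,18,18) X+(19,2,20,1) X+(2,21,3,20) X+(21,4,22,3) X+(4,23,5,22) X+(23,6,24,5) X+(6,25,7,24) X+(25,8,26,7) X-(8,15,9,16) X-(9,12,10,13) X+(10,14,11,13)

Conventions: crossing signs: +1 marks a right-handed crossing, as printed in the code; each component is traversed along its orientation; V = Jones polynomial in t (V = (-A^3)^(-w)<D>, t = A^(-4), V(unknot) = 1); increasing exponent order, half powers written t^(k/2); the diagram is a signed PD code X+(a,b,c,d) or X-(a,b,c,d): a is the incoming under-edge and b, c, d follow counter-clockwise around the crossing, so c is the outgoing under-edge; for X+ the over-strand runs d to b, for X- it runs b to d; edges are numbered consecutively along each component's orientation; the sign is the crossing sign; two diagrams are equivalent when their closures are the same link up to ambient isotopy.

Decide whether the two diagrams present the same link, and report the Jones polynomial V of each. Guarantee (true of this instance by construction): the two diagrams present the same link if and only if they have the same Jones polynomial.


same link: yes
V(D1) = -t^(5/2) - t^(9/2) + t^(11/2) - t^(13/2) + t^(15/2) - t^(17/2)  [13 crossings, <D> = A^-13 - A^-9 + A^-5 - A^-1 + A^3 + A^11, w = +7]
V(D2) = -t^(5/2) - t^(9/2) + t^(11/2) - t^(13/2) + t^(15/2) - t^(17/2)  [13 crossings, <D> = A^-19 - A^-15 + A^-11 - A^-7 + A^-3 + A^5, w = +5]
insight: one V(t) for all 2 diagrams — one class (guaranteed)


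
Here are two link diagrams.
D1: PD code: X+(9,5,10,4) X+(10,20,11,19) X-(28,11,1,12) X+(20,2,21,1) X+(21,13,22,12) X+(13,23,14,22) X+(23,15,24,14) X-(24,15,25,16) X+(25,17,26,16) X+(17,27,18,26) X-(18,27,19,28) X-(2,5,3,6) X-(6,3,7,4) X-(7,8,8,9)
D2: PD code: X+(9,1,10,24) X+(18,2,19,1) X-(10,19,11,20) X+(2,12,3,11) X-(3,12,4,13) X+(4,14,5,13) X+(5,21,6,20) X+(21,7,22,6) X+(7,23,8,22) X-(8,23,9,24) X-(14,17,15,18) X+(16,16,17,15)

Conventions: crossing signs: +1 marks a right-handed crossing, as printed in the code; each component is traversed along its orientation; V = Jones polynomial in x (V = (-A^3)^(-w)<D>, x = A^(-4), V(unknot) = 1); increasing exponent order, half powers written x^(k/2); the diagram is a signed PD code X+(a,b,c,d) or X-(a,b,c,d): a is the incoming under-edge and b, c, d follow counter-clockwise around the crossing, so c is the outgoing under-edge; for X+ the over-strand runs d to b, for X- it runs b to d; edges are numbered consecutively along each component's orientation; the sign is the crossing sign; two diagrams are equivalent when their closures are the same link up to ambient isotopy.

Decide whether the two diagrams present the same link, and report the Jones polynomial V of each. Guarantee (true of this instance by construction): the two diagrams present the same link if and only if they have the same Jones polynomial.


same link: yes
V(D1) = x - x^2 + 2x^3 - x^4 + x^5 - x^6  [14 crossings, <D> = -A^-18 + A^-14 - A^-10 + 2A^-6 - A^-2 + A^2, w = +2]
D2 (bracket -A^-12 + A^-8 - A^-4 + 2 - A^4 + A^8; 12 crossings at w = +4): V = x - x^2 + 2x^3 - x^4 + x^5 - x^6
note: from 14 to 12 crossings by R-moves: one link, two diagrams


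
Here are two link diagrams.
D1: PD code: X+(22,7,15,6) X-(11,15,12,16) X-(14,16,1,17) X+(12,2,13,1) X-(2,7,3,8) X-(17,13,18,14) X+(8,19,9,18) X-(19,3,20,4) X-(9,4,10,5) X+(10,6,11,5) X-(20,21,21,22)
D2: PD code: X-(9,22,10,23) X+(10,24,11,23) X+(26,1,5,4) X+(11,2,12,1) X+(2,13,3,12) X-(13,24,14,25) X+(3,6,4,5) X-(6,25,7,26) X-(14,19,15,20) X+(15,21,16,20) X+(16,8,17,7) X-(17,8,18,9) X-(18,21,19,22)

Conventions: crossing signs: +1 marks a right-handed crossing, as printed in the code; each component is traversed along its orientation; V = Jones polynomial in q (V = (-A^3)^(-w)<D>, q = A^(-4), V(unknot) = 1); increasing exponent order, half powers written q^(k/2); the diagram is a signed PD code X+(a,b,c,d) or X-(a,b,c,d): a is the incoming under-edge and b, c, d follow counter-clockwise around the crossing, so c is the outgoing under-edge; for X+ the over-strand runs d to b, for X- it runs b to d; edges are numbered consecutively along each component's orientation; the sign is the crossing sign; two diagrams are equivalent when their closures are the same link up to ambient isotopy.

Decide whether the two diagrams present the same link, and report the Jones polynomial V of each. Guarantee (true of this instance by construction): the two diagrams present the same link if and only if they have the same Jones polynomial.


equivalent: no
V(D1) = -q^(-5/2) - q^(-1/2)  (w -3, c 11, <D> = A^-7 + A)
D2 (bracket A^-15 + A^-7 - A^-3 + A; 13 crossings at w = +1): V = -q^(1/2) + q^(3/2) - q^(5/2) - q^(9/2)
why: 2 values of V(q) split the 2 diagrams


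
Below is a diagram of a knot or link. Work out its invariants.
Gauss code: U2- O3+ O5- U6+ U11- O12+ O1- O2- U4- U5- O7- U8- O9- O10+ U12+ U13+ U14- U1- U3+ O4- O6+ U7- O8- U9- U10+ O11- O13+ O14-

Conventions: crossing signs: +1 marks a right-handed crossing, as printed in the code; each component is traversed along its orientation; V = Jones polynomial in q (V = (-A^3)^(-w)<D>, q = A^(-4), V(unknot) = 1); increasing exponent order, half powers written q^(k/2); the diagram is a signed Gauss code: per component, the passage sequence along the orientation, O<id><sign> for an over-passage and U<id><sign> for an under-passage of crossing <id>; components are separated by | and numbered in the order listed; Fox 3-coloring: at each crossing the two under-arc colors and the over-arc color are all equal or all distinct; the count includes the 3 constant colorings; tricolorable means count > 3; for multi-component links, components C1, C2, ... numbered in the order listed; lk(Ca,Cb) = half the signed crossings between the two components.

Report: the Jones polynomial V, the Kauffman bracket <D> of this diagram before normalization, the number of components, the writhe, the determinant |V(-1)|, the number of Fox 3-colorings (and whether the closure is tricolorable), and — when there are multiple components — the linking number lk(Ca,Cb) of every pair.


Jones polynomial: V(q) = q^-7 - 2q^-6 + 2q^-5 - 3q^-4 + 3q^-3 - 2q^-2 + 2q^-1
<D> = 2A^-8 - 2A^-4 + 3 - 3A^4 + 2A^8 - 2A^12 + A^16; writhe -4
components 1, writhe -4 (14 crossings)
3-colorings: 9 of 3^14, det 15 — tricolorable
note: w = -4 (over 14 crossings) is diagram-only; (-A^3)^(4) removes it from V


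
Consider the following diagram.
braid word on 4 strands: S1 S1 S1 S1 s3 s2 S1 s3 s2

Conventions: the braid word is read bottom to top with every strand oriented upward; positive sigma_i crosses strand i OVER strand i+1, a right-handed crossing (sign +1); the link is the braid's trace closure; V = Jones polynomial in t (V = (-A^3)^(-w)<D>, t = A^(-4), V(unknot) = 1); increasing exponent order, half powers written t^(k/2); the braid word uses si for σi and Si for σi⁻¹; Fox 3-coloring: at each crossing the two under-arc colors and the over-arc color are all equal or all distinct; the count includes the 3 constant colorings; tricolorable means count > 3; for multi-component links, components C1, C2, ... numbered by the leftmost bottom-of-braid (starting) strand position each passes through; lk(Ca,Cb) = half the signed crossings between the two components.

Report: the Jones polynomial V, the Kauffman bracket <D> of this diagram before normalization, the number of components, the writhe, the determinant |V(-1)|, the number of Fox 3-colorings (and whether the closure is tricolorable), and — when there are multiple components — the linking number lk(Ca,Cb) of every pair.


V(t) = -t^-6 + 2t^-5 - 3t^-4 + 4t^-3 - 4t^-2 + 4t^-1 - 2 + 2t - t^2
bracket: A^-11 - 2A^-7 + 2A^-3 - 4A + 4A^5 - 4A^9 + 3A^13 - 2A^17 + A^21, w = -1
1 component, writhe -1, over 9 crossings
det 23, colorings 3 of 3^9 — not tricolorable
observation: the span of V is 8, forcing >= 8 crossings in any diagram
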